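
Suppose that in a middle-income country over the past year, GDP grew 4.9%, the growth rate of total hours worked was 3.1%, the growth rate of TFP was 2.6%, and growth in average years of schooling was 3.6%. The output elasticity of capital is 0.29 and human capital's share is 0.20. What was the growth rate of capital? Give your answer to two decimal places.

0.00%

Labor's share = 1 − 0.29 − 0.2 = 0.51.
gY = gA + 0.2×3.6 + 0.51×3.1 + 0.29×g.
0.29×g = 4.9 − 2.6 − 2.301 = -0.001.
g = -0.001 / 0.29 = -0.0034%.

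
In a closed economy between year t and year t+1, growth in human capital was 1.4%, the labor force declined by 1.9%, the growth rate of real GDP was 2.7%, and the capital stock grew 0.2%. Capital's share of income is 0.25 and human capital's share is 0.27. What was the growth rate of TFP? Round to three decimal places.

Labor's share = 1 − 0.25 − 0.27 = 0.48.
The capital stock: 0.25 × 0.2 = 0.05 pp.
Human capital: 0.27 × 1.4 = 0.378 pp.
The labor force: 0.48 × (-1.9) = -0.912 pp.
TFP growth = 2.7 + 0.484 = 3.184%.

3.184%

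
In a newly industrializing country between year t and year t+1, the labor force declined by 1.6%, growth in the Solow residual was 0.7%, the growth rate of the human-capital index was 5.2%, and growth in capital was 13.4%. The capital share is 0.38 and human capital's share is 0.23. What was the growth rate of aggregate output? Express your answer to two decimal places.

6.36%

Labor's share = 1 − 0.38 − 0.23 = 0.39.
Capital: 0.38 × 13.4 = 5.092 pp.
The human-capital index: 0.23 × 5.2 = 1.196 pp.
The labor force: 0.39 × (-1.6) = -0.624 pp.
Output growth = 0.7 + 5.664 = 6.364%.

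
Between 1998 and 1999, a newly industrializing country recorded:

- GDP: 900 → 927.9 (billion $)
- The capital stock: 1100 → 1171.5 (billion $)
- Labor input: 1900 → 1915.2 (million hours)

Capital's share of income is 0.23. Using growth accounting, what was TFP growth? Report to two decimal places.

GDP growth = (927.9 − 900) / 900 = 3.1%.
The capital stock growth = (1171.5 − 1100) / 1100 = 6.5%.
Labor input growth = (1915.2 − 1900) / 1900 = 0.8%.
Labor's share = 1 − 0.23 = 0.77.
The capital stock: 0.23 × 6.5 = 1.495 pp.
Labor input: 0.77 × 0.8 = 0.616 pp.
TFP growth = 3.1 − 2.111 = 0.989%.

TFP grew 0.99%.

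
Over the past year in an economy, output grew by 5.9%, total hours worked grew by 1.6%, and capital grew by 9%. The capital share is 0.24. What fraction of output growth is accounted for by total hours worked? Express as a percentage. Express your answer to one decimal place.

Labor's share = 1 − 0.24 = 0.76.
Total hours worked contributed 0.76 × 1.6 = 1.216 pp.
Share of growth = 1.216 / 5.9 × 100 = 20.61%.

Total hours worked accounted for 20.6% of growth.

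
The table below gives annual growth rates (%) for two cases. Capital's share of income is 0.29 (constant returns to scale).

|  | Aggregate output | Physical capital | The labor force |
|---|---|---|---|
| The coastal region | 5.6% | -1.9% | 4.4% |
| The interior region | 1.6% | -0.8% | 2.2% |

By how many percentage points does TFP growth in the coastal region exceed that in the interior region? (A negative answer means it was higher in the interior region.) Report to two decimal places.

Labor's share = 1 − 0.29 = 0.71.
The coastal region: TFP = 5.6 + 0.551 − 3.124 = 3.027%.
The interior region: TFP = 1.6 + 0.232 − 1.562 = 0.27%.
Difference = 3.027 − (0.27) = 2.757 pp.

2.76 percentage points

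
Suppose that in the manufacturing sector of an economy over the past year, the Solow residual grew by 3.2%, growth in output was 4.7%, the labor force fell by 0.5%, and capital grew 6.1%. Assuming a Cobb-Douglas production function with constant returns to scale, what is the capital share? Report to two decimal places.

α = 0.30

gY = gA + α·gK + (1−α)·gL, so gY − gA − gL = α(gK − gL).
4.7 − 3.2 + 0.5 = α × (6.1 − (-0.5)).
2 = 6.6 α, so α = 0.303.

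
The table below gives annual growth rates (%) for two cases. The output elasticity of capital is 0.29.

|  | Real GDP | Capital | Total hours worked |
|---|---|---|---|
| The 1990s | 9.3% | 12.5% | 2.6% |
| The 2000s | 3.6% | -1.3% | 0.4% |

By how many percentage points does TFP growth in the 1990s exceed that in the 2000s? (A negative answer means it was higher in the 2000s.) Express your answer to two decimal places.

Labor's share = 1 − 0.29 = 0.71.
The 1990s: TFP = 9.3 − 3.625 − 1.846 = 3.829%.
The 2000s: TFP = 3.6 + 0.377 − 0.284 = 3.693%.
Difference = 3.829 − (3.693) = 0.136 pp.

0.14 percentage points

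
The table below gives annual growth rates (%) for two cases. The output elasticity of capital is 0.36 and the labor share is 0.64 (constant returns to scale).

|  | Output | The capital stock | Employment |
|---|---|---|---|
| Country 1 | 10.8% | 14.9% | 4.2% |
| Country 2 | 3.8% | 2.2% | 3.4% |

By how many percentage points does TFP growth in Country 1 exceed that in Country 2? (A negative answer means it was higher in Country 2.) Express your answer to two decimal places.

1.92 percentage points

Labor's share = 1 − 0.36 = 0.64.
Country 1: TFP = 10.8 − 5.364 − 2.688 = 2.748%.
Country 2: TFP = 3.8 − 0.792 − 2.176 = 0.832%.
Difference = 2.748 − (0.832) = 1.916 pp.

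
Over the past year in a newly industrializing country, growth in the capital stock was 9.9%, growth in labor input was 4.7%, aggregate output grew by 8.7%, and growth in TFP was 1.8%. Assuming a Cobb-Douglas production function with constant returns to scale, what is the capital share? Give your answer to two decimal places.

gY = gA + α·gK + (1−α)·gL, so gY − gA − gL = α(gK − gL).
8.7 − 1.8 − 4.7 = α × (9.9 − 4.7).
2.2 = 5.2 α, so α = 0.4231.

α = 0.42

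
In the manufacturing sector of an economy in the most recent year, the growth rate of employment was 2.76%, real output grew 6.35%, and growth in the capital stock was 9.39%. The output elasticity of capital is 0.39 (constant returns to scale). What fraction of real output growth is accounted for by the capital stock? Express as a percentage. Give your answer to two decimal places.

57.67%

The capital stock contributed 0.39 × 9.39 = 3.6621 pp.
Share of growth = 3.6621 / 6.35 × 100 = 57.6709%.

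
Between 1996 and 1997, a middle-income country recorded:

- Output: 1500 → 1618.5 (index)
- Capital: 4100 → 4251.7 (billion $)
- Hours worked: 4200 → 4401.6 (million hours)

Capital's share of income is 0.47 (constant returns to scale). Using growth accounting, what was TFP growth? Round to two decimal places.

Output growth = (1618.5 − 1500) / 1500 = 7.9%.
Capital growth = (4251.7 − 4100) / 4100 = 3.7%.
Hours worked growth = (4401.6 − 4200) / 4200 = 4.8%.
Labor's share = 1 − 0.47 = 0.53.
Capital: 0.47 × 3.7 = 1.739 pp.
Hours worked: 0.53 × 4.8 = 2.544 pp.
TFP growth = 7.9 − 4.283 = 3.617%.

3.62%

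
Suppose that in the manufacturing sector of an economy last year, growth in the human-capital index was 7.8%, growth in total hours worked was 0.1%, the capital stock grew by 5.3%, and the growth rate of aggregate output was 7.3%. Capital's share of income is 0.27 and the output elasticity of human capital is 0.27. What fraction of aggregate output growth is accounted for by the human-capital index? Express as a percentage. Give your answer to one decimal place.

The human-capital index contributed 0.27 × 7.8 = 2.106 pp.
Share of growth = 2.106 / 7.3 × 100 = 28.849%.

The human-capital index accounted for 28.8% of growth.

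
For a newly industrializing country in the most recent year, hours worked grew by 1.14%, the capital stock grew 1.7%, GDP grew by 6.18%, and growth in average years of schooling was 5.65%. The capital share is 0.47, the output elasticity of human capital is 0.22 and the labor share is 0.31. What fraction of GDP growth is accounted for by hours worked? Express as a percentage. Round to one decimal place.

Labor's share = 1 − 0.47 − 0.22 = 0.31.
Hours worked contributed 0.31 × 1.14 = 0.3534 pp.
Share of growth = 0.3534 / 6.18 × 100 = 5.718%.

Hours worked accounted for 5.7% of growth.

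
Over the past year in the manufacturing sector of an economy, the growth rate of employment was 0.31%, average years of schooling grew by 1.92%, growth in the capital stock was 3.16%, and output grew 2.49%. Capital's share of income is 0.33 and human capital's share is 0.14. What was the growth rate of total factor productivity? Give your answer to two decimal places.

Labor's share = 1 − 0.33 − 0.14 = 0.53.
The capital stock: 0.33 × 3.16 = 1.0428 pp.
Average years of schooling: 0.14 × 1.92 = 0.2688 pp.
Employment: 0.53 × 0.31 = 0.1643 pp.
TFP growth = 2.49 − 1.4759 = 1.0141%.

Total factor productivity grew 1.01%.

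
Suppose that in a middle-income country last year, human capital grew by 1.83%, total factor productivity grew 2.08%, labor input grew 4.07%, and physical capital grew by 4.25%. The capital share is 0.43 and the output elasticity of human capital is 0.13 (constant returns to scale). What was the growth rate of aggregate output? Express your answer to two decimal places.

5.94%

Labor's share = 1 − 0.43 − 0.13 = 0.44.
Physical capital: 0.43 × 4.25 = 1.8275 pp.
Human capital: 0.13 × 1.83 = 0.2379 pp.
Labor input: 0.44 × 4.07 = 1.7908 pp.
Output growth = 2.08 + 3.8562 = 5.9362%.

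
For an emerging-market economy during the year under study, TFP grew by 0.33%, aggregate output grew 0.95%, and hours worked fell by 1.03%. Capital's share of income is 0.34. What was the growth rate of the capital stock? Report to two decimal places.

Labor's share = 1 − 0.34 = 0.66.
gY = gA + 0.66×(-1.03) + 0.34×g.
0.34×g = 0.95 − 0.33 + 0.6798 = 1.2998.
g = 1.2998 / 0.34 = 3.8229%.

3.82%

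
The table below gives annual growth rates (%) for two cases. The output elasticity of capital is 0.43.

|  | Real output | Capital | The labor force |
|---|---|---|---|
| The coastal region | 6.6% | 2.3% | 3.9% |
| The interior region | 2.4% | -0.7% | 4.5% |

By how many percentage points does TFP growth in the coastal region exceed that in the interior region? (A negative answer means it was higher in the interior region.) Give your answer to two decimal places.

3.25 percentage points

Labor's share = 1 − 0.43 = 0.57.
The coastal region: TFP = 6.6 − 0.989 − 2.223 = 3.388%.
The interior region: TFP = 2.4 + 0.301 − 2.565 = 0.136%.
Difference = 3.388 − (0.136) = 3.252 pp.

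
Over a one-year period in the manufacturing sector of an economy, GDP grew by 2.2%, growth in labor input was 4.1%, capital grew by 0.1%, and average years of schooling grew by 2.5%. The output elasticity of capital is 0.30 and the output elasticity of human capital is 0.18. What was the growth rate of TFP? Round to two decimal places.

Labor's share = 1 − 0.3 − 0.18 = 0.52.
Capital: 0.3 × 0.1 = 0.03 pp.
Average years of schooling: 0.18 × 2.5 = 0.45 pp.
Labor input: 0.52 × 4.1 = 2.132 pp.
TFP growth = 2.2 − 2.612 = -0.412%.

-0.41%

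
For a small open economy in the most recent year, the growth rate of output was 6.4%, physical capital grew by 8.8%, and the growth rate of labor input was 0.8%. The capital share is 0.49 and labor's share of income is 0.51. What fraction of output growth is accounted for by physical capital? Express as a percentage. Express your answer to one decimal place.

Physical capital contributed 0.49 × 8.8 = 4.312 pp.
Share of growth = 4.312 / 6.4 × 100 = 67.375%.

Physical capital accounted for 67.4% of growth.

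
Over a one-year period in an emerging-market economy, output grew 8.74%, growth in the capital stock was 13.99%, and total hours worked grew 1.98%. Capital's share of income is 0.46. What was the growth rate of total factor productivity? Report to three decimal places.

Labor's share = 1 − 0.46 = 0.54.
The capital stock: 0.46 × 13.99 = 6.4354 pp.
Total hours worked: 0.54 × 1.98 = 1.0692 pp.
TFP growth = 8.74 − 7.5046 = 1.2354%.

1.235%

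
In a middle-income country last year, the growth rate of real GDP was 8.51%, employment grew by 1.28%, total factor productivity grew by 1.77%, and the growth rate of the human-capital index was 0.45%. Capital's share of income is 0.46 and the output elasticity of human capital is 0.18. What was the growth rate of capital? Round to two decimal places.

Labor's share = 1 − 0.46 − 0.18 = 0.36.
gY = gA + 0.18×0.45 + 0.36×1.28 + 0.46×g.
0.46×g = 8.51 − 1.77 − 0.5418 = 6.1982.
g = 6.1982 / 0.46 = 13.4743%.

13.47%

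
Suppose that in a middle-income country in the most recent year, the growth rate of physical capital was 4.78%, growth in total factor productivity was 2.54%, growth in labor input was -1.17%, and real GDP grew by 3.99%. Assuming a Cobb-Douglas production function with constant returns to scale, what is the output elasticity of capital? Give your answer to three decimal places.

gY = gA + α·gK + (1−α)·gL, so gY − gA − gL = α(gK − gL).
3.99 − 2.54 + 1.17 = α × (4.78 − (-1.17)).
2.62 = 5.95 α, so α = 0.44034.

The output elasticity of capital is 0.440.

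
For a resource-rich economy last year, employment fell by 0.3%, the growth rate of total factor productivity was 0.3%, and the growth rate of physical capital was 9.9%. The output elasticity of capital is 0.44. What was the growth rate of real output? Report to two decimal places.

Labor's share = 1 − 0.44 = 0.56.
Physical capital: 0.44 × 9.9 = 4.356 pp.
Employment: 0.56 × (-0.3) = -0.168 pp.
Output growth = 0.3 + 4.188 = 4.488%.

4.49%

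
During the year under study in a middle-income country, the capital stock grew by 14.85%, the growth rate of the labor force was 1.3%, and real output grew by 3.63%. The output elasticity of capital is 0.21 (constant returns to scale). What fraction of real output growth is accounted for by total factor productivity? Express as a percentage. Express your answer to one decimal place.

-14.2%

Labor's share = 1 − 0.21 = 0.79.
The capital stock: 0.21 × 14.85 = 3.1185 pp.
The labor force: 0.79 × 1.3 = 1.027 pp.
TFP growth = 3.63 − 4.1455 = -0.5155%.
TFP share of growth = -0.5155 / 3.63 × 100 = -14.201%.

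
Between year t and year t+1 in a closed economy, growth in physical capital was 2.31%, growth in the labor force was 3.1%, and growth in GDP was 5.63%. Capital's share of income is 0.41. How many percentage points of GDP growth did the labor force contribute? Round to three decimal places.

Labor's share = 1 − 0.41 = 0.59.
Contribution = share × growth = 0.59 × 3.1 = 1.829 pp.

1.829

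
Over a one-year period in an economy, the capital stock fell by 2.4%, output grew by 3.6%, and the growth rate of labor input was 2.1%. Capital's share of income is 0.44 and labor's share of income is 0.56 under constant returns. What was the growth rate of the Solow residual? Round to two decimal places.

3.48%

Labor's share = 1 − 0.44 = 0.56.
The capital stock: 0.44 × (-2.4) = -1.056 pp.
Labor input: 0.56 × 2.1 = 1.176 pp.
TFP growth = 3.6 − 0.12 = 3.48%.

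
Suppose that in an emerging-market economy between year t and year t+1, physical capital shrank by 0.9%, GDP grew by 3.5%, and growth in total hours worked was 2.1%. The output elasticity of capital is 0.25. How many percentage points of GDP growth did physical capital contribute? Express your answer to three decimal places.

Contribution = share × growth = 0.25 × (-0.9) = -0.225 pp.

-0.225 pp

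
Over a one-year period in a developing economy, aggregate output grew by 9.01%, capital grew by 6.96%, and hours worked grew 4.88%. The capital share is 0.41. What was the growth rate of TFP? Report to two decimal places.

Labor's share = 1 − 0.41 = 0.59.
Capital: 0.41 × 6.96 = 2.8536 pp.
Hours worked: 0.59 × 4.88 = 2.8792 pp.
TFP growth = 9.01 − 5.7328 = 3.2772%.

3.28%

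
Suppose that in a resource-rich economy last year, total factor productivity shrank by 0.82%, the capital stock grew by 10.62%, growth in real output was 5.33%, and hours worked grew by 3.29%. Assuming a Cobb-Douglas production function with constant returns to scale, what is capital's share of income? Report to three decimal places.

0.390

gY = gA + α·gK + (1−α)·gL, so gY − gA − gL = α(gK − gL).
5.33 + 0.82 − 3.29 = α × (10.62 − 3.29).
2.86 = 7.33 α, so α = 0.39018.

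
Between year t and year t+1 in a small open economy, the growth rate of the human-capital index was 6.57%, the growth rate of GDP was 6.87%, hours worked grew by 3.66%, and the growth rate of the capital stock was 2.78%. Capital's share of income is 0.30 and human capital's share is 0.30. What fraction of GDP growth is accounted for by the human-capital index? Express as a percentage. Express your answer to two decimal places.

28.69%

The human-capital index contributed 0.3 × 6.57 = 1.971 pp.
Share of growth = 1.971 / 6.87 × 100 = 28.69%.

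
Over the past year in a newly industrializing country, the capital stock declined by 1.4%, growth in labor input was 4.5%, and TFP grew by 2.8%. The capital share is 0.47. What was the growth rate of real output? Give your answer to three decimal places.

Labor's share = 1 − 0.47 = 0.53.
The capital stock: 0.47 × (-1.4) = -0.658 pp.
Labor input: 0.53 × 4.5 = 2.385 pp.
Output growth = 2.8 + 1.727 = 4.527%.

4.527%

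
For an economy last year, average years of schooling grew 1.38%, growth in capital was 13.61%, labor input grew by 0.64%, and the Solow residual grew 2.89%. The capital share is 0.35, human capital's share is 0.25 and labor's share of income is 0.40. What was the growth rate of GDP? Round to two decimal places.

Labor's share = 1 − 0.35 − 0.25 = 0.4.
Capital: 0.35 × 13.61 = 4.7635 pp.
Average years of schooling: 0.25 × 1.38 = 0.345 pp.
Labor input: 0.4 × 0.64 = 0.256 pp.
Output growth = 2.89 + 5.3645 = 8.2545%.

8.25%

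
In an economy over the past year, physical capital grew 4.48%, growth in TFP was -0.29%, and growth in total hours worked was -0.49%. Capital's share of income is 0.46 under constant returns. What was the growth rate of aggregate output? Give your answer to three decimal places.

1.506%

Labor's share = 1 − 0.46 = 0.54.
Physical capital: 0.46 × 4.48 = 2.0608 pp.
Total hours worked: 0.54 × (-0.49) = -0.2646 pp.
Output growth = -0.29 + 1.7962 = 1.5062%.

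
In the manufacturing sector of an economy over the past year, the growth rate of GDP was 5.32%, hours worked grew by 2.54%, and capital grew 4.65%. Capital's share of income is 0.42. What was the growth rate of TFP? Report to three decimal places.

TFP growth was 1.894%.

Labor's share = 1 − 0.42 = 0.58.
Capital: 0.42 × 4.65 = 1.953 pp.
Hours worked: 0.58 × 2.54 = 1.4732 pp.
TFP growth = 5.32 − 3.4262 = 1.8938%.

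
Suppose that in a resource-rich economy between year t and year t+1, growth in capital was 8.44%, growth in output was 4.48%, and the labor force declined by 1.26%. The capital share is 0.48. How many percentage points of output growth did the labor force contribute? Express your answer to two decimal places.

Labor's share = 1 − 0.48 = 0.52.
Contribution = share × growth = 0.52 × (-1.26) = -0.6552 pp.

-0.66 percentage points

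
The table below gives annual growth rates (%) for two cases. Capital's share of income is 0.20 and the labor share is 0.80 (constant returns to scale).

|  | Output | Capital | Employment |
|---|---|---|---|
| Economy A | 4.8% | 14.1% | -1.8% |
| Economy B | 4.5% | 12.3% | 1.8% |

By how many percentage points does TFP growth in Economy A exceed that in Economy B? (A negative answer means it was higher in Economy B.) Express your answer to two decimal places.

2.82 percentage points

Labor's share = 1 − 0.2 = 0.8.
Economy A: TFP = 4.8 − 2.82 + 1.44 = 3.42%.
Economy B: TFP = 4.5 − 2.46 − 1.44 = 0.6%.
Difference = 3.42 − (0.6) = 2.82 pp.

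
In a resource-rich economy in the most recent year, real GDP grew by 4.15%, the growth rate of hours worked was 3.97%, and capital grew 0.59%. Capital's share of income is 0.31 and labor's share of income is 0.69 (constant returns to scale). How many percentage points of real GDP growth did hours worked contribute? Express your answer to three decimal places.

Labor's share = 1 − 0.31 = 0.69.
Contribution = share × growth = 0.69 × 3.97 = 2.7393 pp.

2.739 pp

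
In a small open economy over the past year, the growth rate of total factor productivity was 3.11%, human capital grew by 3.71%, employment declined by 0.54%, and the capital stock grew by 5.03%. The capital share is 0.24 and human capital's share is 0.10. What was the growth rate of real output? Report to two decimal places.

Labor's share = 1 − 0.24 − 0.1 = 0.66.
The capital stock: 0.24 × 5.03 = 1.2072 pp.
Human capital: 0.1 × 3.71 = 0.371 pp.
Employment: 0.66 × (-0.54) = -0.3564 pp.
Output growth = 3.11 + 1.2218 = 4.3318%.

4.33%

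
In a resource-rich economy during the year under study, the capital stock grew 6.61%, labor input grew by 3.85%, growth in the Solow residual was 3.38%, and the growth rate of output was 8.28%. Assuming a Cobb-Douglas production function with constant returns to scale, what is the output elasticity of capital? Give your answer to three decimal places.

0.380

gY = gA + α·gK + (1−α)·gL, so gY − gA − gL = α(gK − gL).
8.28 − 3.38 − 3.85 = α × (6.61 − 3.85).
1.05 = 2.76 α, so α = 0.38043.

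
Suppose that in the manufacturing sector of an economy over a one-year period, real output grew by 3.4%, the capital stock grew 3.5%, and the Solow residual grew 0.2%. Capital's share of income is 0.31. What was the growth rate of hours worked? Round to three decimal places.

Labor's share = 1 − 0.31 = 0.69.
gY = gA + 0.31×3.5 + 0.69×g.
0.69×g = 3.4 − 0.2 − 1.085 = 2.115.
g = 2.115 / 0.69 = 3.06522%.

Hours worked growth was 3.065%.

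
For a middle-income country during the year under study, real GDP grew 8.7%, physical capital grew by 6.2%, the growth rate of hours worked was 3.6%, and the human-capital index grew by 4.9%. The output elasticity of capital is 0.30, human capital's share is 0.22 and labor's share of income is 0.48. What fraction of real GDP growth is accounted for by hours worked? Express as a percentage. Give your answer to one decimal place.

Hours worked accounted for 19.9% of growth.

Labor's share = 1 − 0.3 − 0.22 = 0.48.
Hours worked contributed 0.48 × 3.6 = 1.728 pp.
Share of growth = 1.728 / 8.7 × 100 = 19.862%.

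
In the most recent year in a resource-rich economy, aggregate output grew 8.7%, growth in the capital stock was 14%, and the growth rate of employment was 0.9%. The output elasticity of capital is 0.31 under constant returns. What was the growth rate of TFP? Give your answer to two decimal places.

TFP grew 3.74%.

Labor's share = 1 − 0.31 = 0.69.
The capital stock: 0.31 × 14 = 4.34 pp.
Employment: 0.69 × 0.9 = 0.621 pp.
TFP growth = 8.7 − 4.961 = 3.739%.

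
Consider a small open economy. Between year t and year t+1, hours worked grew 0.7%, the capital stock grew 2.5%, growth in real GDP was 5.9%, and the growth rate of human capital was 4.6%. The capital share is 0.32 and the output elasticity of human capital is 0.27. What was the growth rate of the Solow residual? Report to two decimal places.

Labor's share = 1 − 0.32 − 0.27 = 0.41.
The capital stock: 0.32 × 2.5 = 0.8 pp.
Human capital: 0.27 × 4.6 = 1.242 pp.
Hours worked: 0.41 × 0.7 = 0.287 pp.
TFP growth = 5.9 − 2.329 = 3.571%.

3.57%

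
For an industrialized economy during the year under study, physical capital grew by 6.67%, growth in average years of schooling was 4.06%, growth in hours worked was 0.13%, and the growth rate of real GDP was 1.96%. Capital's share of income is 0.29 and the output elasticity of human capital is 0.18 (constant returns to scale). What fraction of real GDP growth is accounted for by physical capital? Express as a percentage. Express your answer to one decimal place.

Physical capital contributed 0.29 × 6.67 = 1.9343 pp.
Share of growth = 1.9343 / 1.96 × 100 = 98.689%.

98.7%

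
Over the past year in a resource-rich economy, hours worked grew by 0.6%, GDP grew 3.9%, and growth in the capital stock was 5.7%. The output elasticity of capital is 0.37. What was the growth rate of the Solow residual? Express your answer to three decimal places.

Labor's share = 1 − 0.37 = 0.63.
The capital stock: 0.37 × 5.7 = 2.109 pp.
Hours worked: 0.63 × 0.6 = 0.378 pp.
TFP growth = 3.9 − 2.487 = 1.413%.

The Solow residual growth was 1.413%.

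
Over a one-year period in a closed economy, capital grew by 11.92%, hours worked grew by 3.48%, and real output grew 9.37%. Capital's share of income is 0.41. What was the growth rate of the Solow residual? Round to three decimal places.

2.430%

Labor's share = 1 − 0.41 = 0.59.
Capital: 0.41 × 11.92 = 4.8872 pp.
Hours worked: 0.59 × 3.48 = 2.0532 pp.
TFP growth = 9.37 − 6.9404 = 2.4296%.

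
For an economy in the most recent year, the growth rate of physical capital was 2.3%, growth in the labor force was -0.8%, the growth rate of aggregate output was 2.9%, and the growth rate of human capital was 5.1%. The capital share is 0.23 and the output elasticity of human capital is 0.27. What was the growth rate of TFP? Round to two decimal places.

1.39%

Labor's share = 1 − 0.23 − 0.27 = 0.5.
Physical capital: 0.23 × 2.3 = 0.529 pp.
Human capital: 0.27 × 5.1 = 1.377 pp.
The labor force: 0.5 × (-0.8) = -0.4 pp.
TFP growth = 2.9 − 1.506 = 1.394%.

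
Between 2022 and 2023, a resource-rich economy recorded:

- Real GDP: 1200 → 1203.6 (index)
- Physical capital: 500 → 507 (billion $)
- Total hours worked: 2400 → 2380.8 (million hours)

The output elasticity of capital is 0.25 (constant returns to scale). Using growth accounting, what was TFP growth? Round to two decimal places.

Real GDP growth = (1203.6 − 1200) / 1200 = 0.3%.
Physical capital growth = (507 − 500) / 500 = 1.4%.
Total hours worked growth = (2380.8 − 2400) / 2400 = -0.8%.
Labor's share = 1 − 0.25 = 0.75.
Physical capital: 0.25 × 1.4 = 0.35 pp.
Total hours worked: 0.75 × (-0.8) = -0.6 pp.
TFP growth = 0.3 + 0.25 = 0.55%.

0.55%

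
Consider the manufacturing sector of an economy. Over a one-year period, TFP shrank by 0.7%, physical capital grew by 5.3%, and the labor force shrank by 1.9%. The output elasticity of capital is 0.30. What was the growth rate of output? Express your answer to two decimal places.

-0.44%

Labor's share = 1 − 0.3 = 0.7.
Physical capital: 0.3 × 5.3 = 1.59 pp.
The labor force: 0.7 × (-1.9) = -1.33 pp.
Output growth = -0.7 + 0.26 = -0.44%.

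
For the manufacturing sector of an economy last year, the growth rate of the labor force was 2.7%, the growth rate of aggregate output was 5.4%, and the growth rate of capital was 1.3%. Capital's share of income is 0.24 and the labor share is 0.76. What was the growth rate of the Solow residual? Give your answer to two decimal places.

3.04%

Labor's share = 1 − 0.24 = 0.76.
Capital: 0.24 × 1.3 = 0.312 pp.
The labor force: 0.76 × 2.7 = 2.052 pp.
TFP growth = 5.4 − 2.364 = 3.036%.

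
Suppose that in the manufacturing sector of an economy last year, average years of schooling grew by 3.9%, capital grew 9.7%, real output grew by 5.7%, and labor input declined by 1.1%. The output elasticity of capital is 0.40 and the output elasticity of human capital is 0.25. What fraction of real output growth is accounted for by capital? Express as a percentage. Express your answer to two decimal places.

68.07%

Capital contributed 0.4 × 9.7 = 3.88 pp.
Share of growth = 3.88 / 5.7 × 100 = 68.0702%.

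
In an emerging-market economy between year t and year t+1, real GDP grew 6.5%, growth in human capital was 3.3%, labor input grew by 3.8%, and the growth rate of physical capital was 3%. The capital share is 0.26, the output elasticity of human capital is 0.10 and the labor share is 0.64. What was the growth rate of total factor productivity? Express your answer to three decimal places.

Total factor productivity grew 2.958%.

Labor's share = 1 − 0.26 − 0.1 = 0.64.
Physical capital: 0.26 × 3 = 0.78 pp.
Human capital: 0.1 × 3.3 = 0.33 pp.
Labor input: 0.64 × 3.8 = 2.432 pp.
TFP growth = 6.5 − 3.542 = 2.958%.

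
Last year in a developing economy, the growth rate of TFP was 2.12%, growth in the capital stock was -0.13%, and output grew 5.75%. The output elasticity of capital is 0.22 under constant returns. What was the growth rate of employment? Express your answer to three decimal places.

Labor's share = 1 − 0.22 = 0.78.
gY = gA + 0.22×(-0.13) + 0.78×g.
0.78×g = 5.75 − 2.12 + 0.0286 = 3.6586.
g = 3.6586 / 0.78 = 4.69051%.

Employment growth was 4.691%.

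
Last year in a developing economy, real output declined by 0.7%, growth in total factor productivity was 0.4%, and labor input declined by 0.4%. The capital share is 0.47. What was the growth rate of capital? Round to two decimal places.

-1.89%

Labor's share = 1 − 0.47 = 0.53.
gY = gA + 0.53×(-0.4) + 0.47×g.
0.47×g = -0.7 − 0.4 + 0.212 = -0.888.
g = -0.888 / 0.47 = -1.8894%.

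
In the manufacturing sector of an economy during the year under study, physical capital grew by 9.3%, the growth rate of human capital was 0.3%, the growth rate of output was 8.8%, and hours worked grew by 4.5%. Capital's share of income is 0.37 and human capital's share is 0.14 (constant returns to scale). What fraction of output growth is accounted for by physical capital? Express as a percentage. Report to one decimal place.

Physical capital accounted for 39.1% of growth.

Physical capital contributed 0.37 × 9.3 = 3.441 pp.
Share of growth = 3.441 / 8.8 × 100 = 39.102%.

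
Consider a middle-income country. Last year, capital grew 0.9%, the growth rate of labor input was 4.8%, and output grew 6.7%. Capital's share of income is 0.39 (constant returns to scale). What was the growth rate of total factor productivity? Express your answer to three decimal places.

Labor's share = 1 − 0.39 = 0.61.
Capital: 0.39 × 0.9 = 0.351 pp.
Labor input: 0.61 × 4.8 = 2.928 pp.
TFP growth = 6.7 − 3.279 = 3.421%.

3.421%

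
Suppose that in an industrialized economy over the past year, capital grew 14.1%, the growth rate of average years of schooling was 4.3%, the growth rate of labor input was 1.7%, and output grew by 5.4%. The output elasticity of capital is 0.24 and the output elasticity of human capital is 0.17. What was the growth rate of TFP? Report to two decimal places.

TFP growth was 0.28%.

Labor's share = 1 − 0.24 − 0.17 = 0.59.
Capital: 0.24 × 14.1 = 3.384 pp.
Average years of schooling: 0.17 × 4.3 = 0.731 pp.
Labor input: 0.59 × 1.7 = 1.003 pp.
TFP growth = 5.4 − 5.118 = 0.282%.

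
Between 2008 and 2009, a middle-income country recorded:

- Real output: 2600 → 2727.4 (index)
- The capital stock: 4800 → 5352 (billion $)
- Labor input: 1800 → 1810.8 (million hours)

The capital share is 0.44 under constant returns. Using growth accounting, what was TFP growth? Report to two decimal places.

-0.50%

Real output growth = (2727.4 − 2600) / 2600 = 4.9%.
The capital stock growth = (5352 − 4800) / 4800 = 11.5%.
Labor input growth = (1810.8 − 1800) / 1800 = 0.6%.
Labor's share = 1 − 0.44 = 0.56.
The capital stock: 0.44 × 11.5 = 5.06 pp.
Labor input: 0.56 × 0.6 = 0.336 pp.
TFP growth = 4.9 − 5.396 = -0.496%.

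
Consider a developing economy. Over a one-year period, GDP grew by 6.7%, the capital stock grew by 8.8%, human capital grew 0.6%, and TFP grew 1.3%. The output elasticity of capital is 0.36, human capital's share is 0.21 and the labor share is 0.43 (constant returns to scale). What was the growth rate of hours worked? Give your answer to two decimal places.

Labor's share = 1 − 0.36 − 0.21 = 0.43.
gY = gA + 0.36×8.8 + 0.21×0.6 + 0.43×g.
0.43×g = 6.7 − 1.3 − 3.294 = 2.106.
g = 2.106 / 0.43 = 4.8977%.

4.90%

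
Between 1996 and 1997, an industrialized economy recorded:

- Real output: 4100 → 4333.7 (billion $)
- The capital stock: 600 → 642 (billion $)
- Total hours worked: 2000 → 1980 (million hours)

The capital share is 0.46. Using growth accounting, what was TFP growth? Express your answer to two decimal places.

Real output growth = (4333.7 − 4100) / 4100 = 5.7%.
The capital stock growth = (642 − 600) / 600 = 7%.
Total hours worked growth = (1980 − 2000) / 2000 = -1%.
Labor's share = 1 − 0.46 = 0.54.
The capital stock: 0.46 × 7 = 3.22 pp.
Total hours worked: 0.54 × (-1) = -0.54 pp.
TFP growth = 5.7 − 2.68 = 3.02%.

TFP growth was 3.02%.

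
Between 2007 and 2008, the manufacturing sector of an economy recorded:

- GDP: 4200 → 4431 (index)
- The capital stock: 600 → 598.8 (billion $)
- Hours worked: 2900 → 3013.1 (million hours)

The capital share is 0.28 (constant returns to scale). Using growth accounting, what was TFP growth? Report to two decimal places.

2.75%

GDP growth = (4431 − 4200) / 4200 = 5.5%.
The capital stock growth = (598.8 − 600) / 600 = -0.2%.
Hours worked growth = (3013.1 − 2900) / 2900 = 3.9%.
Labor's share = 1 − 0.28 = 0.72.
The capital stock: 0.28 × (-0.2) = -0.056 pp.
Hours worked: 0.72 × 3.9 = 2.808 pp.
TFP growth = 5.5 − 2.752 = 2.748%.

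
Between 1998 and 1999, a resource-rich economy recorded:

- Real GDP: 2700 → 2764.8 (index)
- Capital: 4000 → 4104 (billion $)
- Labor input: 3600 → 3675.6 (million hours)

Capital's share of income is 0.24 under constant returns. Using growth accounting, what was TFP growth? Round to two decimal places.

TFP growth was 0.18%.

Real GDP growth = (2764.8 − 2700) / 2700 = 2.4%.
Capital growth = (4104 − 4000) / 4000 = 2.6%.
Labor input growth = (3675.6 − 3600) / 3600 = 2.1%.
Labor's share = 1 − 0.24 = 0.76.
Capital: 0.24 × 2.6 = 0.624 pp.
Labor input: 0.76 × 2.1 = 1.596 pp.
TFP growth = 2.4 − 2.22 = 0.18%.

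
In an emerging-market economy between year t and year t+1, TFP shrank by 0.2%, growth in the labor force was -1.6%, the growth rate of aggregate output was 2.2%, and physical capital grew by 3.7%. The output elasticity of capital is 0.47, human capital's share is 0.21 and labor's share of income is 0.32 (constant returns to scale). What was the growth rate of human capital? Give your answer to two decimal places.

Labor's share = 1 − 0.47 − 0.21 = 0.32.
gY = gA + 0.47×3.7 + 0.32×(-1.6) + 0.21×g.
0.21×g = 2.2 + 0.2 − 1.227 = 1.173.
g = 1.173 / 0.21 = 5.5857%.

5.59%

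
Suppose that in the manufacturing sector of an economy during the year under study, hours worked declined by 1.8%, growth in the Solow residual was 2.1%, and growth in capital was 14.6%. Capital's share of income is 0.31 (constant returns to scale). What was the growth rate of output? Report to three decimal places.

5.384%

Labor's share = 1 − 0.31 = 0.69.
Capital: 0.31 × 14.6 = 4.526 pp.
Hours worked: 0.69 × (-1.8) = -1.242 pp.
Output growth = 2.1 + 3.284 = 5.384%.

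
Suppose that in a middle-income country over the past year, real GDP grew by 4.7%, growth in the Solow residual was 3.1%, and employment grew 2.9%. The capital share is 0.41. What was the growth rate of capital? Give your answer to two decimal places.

Labor's share = 1 − 0.41 = 0.59.
gY = gA + 0.59×2.9 + 0.41×g.
0.41×g = 4.7 − 3.1 − 1.711 = -0.111.
g = -0.111 / 0.41 = -0.2707%.

-0.27%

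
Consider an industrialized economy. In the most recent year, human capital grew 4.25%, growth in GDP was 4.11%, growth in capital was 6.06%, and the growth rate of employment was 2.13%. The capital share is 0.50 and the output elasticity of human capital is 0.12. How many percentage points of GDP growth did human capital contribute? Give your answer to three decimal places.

Contribution = share × growth = 0.12 × 4.25 = 0.51 pp.

0.510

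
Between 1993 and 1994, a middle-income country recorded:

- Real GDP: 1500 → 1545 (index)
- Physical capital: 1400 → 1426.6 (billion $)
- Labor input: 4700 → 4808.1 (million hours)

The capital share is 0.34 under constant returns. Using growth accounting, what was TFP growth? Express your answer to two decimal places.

Real GDP growth = (1545 − 1500) / 1500 = 3%.
Physical capital growth = (1426.6 − 1400) / 1400 = 1.9%.
Labor input growth = (4808.1 − 4700) / 4700 = 2.3%.
Labor's share = 1 − 0.34 = 0.66.
Physical capital: 0.34 × 1.9 = 0.646 pp.
Labor input: 0.66 × 2.3 = 1.518 pp.
TFP growth = 3 − 2.164 = 0.836%.

0.84%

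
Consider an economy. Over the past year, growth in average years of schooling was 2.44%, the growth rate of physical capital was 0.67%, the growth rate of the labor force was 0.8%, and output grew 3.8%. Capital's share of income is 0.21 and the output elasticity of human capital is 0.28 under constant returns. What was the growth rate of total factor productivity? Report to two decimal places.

Labor's share = 1 − 0.21 − 0.28 = 0.51.
Physical capital: 0.21 × 0.67 = 0.1407 pp.
Average years of schooling: 0.28 × 2.44 = 0.6832 pp.
The labor force: 0.51 × 0.8 = 0.408 pp.
TFP growth = 3.8 − 1.2319 = 2.5681%.

2.57%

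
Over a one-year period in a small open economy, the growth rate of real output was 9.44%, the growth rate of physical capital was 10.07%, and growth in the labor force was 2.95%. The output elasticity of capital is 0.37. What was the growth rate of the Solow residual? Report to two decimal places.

3.86%

Labor's share = 1 − 0.37 = 0.63.
Physical capital: 0.37 × 10.07 = 3.7259 pp.
The labor force: 0.63 × 2.95 = 1.8585 pp.
TFP growth = 9.44 − 5.5844 = 3.8556%.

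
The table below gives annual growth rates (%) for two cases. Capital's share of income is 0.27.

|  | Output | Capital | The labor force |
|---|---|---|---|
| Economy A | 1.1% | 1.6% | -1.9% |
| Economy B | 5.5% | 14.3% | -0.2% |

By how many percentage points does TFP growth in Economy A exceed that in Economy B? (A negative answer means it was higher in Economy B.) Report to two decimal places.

0.27 percentage points

Labor's share = 1 − 0.27 = 0.73.
Economy A: TFP = 1.1 − 0.432 + 1.387 = 2.055%.
Economy B: TFP = 5.5 − 3.861 + 0.146 = 1.785%.
Difference = 2.055 − (1.785) = 0.27 pp.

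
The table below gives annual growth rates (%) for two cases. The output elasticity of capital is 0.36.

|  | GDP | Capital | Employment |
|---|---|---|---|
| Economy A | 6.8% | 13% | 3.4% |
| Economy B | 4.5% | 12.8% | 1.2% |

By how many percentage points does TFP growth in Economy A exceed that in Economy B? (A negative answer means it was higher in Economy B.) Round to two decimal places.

0.82 percentage points

Labor's share = 1 − 0.36 = 0.64.
Economy A: TFP = 6.8 − 4.68 − 2.176 = -0.056%.
Economy B: TFP = 4.5 − 4.608 − 0.768 = -0.876%.
Difference = -0.056 − (-0.876) = 0.82 pp.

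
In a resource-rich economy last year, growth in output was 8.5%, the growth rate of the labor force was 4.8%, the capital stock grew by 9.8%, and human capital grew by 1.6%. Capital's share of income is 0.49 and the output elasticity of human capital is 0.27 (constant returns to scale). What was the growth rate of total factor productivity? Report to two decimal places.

Labor's share = 1 − 0.49 − 0.27 = 0.24.
The capital stock: 0.49 × 9.8 = 4.802 pp.
Human capital: 0.27 × 1.6 = 0.432 pp.
The labor force: 0.24 × 4.8 = 1.152 pp.
TFP growth = 8.5 − 6.386 = 2.114%.

2.11%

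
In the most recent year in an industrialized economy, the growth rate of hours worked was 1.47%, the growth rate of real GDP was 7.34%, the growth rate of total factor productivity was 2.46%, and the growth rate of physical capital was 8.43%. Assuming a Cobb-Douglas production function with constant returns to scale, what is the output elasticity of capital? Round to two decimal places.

0.49

gY = gA + α·gK + (1−α)·gL, so gY − gA − gL = α(gK − gL).
7.34 − 2.46 − 1.47 = α × (8.43 − 1.47).
3.41 = 6.96 α, so α = 0.4899.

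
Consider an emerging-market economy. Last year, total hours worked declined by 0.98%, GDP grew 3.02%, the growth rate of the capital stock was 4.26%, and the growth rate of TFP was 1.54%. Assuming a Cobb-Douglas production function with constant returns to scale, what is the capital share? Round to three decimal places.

0.469

gY = gA + α·gK + (1−α)·gL, so gY − gA − gL = α(gK − gL).
3.02 − 1.54 + 0.98 = α × (4.26 − (-0.98)).
2.46 = 5.24 α, so α = 0.46947.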